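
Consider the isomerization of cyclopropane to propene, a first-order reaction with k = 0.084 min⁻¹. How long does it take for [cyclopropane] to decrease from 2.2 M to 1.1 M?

8.252 min

Step 1: For first-order: t = ln([cyclopropane]₀/[cyclopropane])/k
Step 2: t = ln(2.2/1.1)/0.084
Step 3: t = ln(2)/0.084
Step 4: t = 0.6931/0.084 = 8.252 min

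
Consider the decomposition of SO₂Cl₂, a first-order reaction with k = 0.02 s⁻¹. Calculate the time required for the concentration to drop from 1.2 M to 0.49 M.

44.78 s

Step 1: For first-order: t = ln([SO₂Cl₂]₀/[SO₂Cl₂])/k
Step 2: t = ln(1.2/0.49)/0.02
Step 3: t = ln(2.449)/0.02
Step 4: t = 0.8957/0.02 = 44.78 s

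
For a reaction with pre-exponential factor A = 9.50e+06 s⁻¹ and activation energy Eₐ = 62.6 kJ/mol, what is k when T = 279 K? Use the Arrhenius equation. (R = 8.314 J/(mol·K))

1.81e-05 s⁻¹

Step 1: Use the Arrhenius equation: k = A × exp(-Eₐ/RT)
Step 2: Convert Eₐ to J/mol: 62.6 kJ/mol = 62600 J/mol
Step 3: Calculate the exponent: -Eₐ/(RT) = -62600/(8.314 × 279) = -26.98734
Step 4: k = 9.50e+06 × exp(-26.98734)
Step 5: k = 9.50e+06 × 1.90347e-12 = 1.8083e-05 s⁻¹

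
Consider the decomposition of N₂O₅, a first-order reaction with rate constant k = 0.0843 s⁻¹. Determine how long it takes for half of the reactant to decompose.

8.222 s

Step 1: For a first-order reaction, t₁/₂ = ln(2)/k
Step 2: t₁/₂ = ln(2)/0.0843
Step 3: t₁/₂ = 0.6931/0.0843 = 8.222 s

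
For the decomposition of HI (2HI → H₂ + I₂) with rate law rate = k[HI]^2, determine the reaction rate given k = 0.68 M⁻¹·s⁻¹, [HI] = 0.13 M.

0.01149 M/s

Step 1: Identify the rate law: rate = k[HI]^2
Step 2: Substitute values: rate = 0.68 × (0.13)^2
Step 3: Calculate: rate = 0.68 × 0.0169 = 0.011492 M/s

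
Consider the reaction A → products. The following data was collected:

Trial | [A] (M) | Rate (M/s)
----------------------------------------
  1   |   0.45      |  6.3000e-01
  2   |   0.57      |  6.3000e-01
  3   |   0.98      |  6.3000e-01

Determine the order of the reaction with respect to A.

zeroth order (0)

Step 1: Compare trials - when concentration changes, rate stays constant.
Step 2: rate₂/rate₁ = 6.3000e-01/6.3000e-01 = 1
Step 3: [A]₂/[A]₁ = 0.57/0.45 = 1.267
Step 4: Since rate ratio ≈ (conc ratio)^0, the reaction is zeroth order.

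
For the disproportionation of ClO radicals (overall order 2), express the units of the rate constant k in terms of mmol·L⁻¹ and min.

(mmol·L⁻¹)⁻¹·min⁻¹

Step 1: For overall order n, rate = k × (concentration)^n.
Step 2: Rate has units mmol·L⁻¹·min⁻¹; concentration term has units (mmol·L⁻¹)^2.
Step 3: k = rate / (concentration)^n, so units of k = (mmol·L⁻¹)^(1-2)·min⁻¹ = (mmol·L⁻¹)⁻¹·min⁻¹.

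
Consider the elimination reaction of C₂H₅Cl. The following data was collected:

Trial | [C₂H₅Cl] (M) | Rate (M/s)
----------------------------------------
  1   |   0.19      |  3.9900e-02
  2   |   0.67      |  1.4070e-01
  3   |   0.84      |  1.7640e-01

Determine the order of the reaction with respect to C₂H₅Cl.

first order (1)

Step 1: Compare trials to find order n where rate₂/rate₁ = ([C₂H₅Cl]₂/[C₂H₅Cl]₁)^n
Step 2: rate₂/rate₁ = 1.4070e-01/3.9900e-02 = 3.526
Step 3: [C₂H₅Cl]₂/[C₂H₅Cl]₁ = 0.67/0.19 = 3.526
Step 4: n = ln(3.526)/ln(3.526) = 1.00 ≈ 1
Step 5: The reaction is first order in C₂H₅Cl.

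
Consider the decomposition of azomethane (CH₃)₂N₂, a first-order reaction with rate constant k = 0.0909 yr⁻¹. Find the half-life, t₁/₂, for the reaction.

7.625 yr

Step 1: For a first-order reaction, t₁/₂ = ln(2)/k
Step 2: t₁/₂ = ln(2)/0.0909
Step 3: t₁/₂ = 0.6931/0.0909 = 7.625 yr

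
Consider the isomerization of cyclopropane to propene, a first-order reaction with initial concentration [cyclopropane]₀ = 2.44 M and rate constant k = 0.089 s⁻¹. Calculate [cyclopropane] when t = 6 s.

1.43 M

Step 1: For a first-order reaction: [cyclopropane] = [cyclopropane]₀ × e^(-kt)
Step 2: [cyclopropane] = 2.44 × e^(-0.089 × 6)
Step 3: [cyclopropane] = 2.44 × e^(-0.534)
Step 4: [cyclopropane] = 2.44 × 0.586255 = 1.43 M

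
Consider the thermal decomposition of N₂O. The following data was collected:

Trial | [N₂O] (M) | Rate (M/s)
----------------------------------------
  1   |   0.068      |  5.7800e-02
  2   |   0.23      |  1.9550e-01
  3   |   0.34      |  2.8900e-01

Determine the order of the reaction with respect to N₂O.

first order (1)

Step 1: Compare trials to find order n where rate₂/rate₁ = ([N₂O]₂/[N₂O]₁)^n
Step 2: rate₂/rate₁ = 1.9550e-01/5.7800e-02 = 3.382
Step 3: [N₂O]₂/[N₂O]₁ = 0.23/0.068 = 3.382
Step 4: n = ln(3.382)/ln(3.382) = 1.00 ≈ 1
Step 5: The reaction is first order in N₂O.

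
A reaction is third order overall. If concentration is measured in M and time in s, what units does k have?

M⁻²·s⁻¹

Step 1: For overall order n, rate = k × (concentration)^n.
Step 2: Rate has units M·s⁻¹; concentration term has units M^3.
Step 3: k = rate / (concentration)^n, so units of k = M^(1-3)·s⁻¹ = M⁻²·s⁻¹.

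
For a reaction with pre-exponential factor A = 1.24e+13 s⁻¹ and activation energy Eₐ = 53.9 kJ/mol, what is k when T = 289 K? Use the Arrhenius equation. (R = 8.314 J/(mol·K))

2.24e+03 s⁻¹

Step 1: Use the Arrhenius equation: k = A × exp(-Eₐ/RT)
Step 2: Convert Eₐ to J/mol: 53.9 kJ/mol = 53900 J/mol
Step 3: Calculate the exponent: -Eₐ/(RT) = -53900/(8.314 × 289) = -22.43267
Step 4: k = 1.24e+13 × exp(-22.43267)
Step 5: k = 1.24e+13 × 1.80974e-10 = 2.2441e+03 s⁻¹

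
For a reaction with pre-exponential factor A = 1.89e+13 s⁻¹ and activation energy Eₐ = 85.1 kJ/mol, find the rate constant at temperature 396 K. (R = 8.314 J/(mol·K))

1.12e+02 s⁻¹

Step 1: Use the Arrhenius equation: k = A × exp(-Eₐ/RT)
Step 2: Convert Eₐ to J/mol: 85.1 kJ/mol = 85100 J/mol
Step 3: Calculate the exponent: -Eₐ/(RT) = -85100/(8.314 × 396) = -25.84785
Step 4: k = 1.89e+13 × exp(-25.84785)
Step 5: k = 1.89e+13 × 5.94869e-12 = 1.1243e+02 s⁻¹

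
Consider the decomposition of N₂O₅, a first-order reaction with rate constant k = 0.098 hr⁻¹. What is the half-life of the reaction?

7.073 hr

Step 1: For a first-order reaction, t₁/₂ = ln(2)/k
Step 2: t₁/₂ = ln(2)/0.098
Step 3: t₁/₂ = 0.6931/0.098 = 7.073 hr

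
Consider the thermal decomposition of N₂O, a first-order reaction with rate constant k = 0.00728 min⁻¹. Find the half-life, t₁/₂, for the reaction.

95.21 min

Step 1: For a first-order reaction, t₁/₂ = ln(2)/k
Step 2: t₁/₂ = ln(2)/0.00728
Step 3: t₁/₂ = 0.6931/0.00728 = 95.21 min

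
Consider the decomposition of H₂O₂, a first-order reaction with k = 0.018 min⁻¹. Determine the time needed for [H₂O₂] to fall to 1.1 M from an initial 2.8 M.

51.91 min

Step 1: For first-order: t = ln([H₂O₂]₀/[H₂O₂])/k
Step 2: t = ln(2.8/1.1)/0.018
Step 3: t = ln(2.545)/0.018
Step 4: t = 0.9343/0.018 = 51.91 min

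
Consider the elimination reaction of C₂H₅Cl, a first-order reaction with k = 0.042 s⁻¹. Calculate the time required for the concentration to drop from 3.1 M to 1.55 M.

16.5 s

Step 1: For first-order: t = ln([C₂H₅Cl]₀/[C₂H₅Cl])/k
Step 2: t = ln(3.1/1.55)/0.042
Step 3: t = ln(2)/0.042
Step 4: t = 0.6931/0.042 = 16.5 s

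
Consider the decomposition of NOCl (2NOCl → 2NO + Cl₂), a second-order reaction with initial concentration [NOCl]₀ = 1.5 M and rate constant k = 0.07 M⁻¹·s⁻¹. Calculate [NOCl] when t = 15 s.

0.5825 M

Step 1: For a second-order reaction: 1/[NOCl] = 1/[NOCl]₀ + kt
Step 2: 1/[NOCl] = 1/1.5 + 0.07 × 15
Step 3: 1/[NOCl] = 0.6667 + 1.05 = 1.717
Step 4: [NOCl] = 1/1.717 = 0.5825 M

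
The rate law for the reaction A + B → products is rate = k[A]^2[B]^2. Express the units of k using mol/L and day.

(mol/L)⁻³·day⁻¹

Step 1: Overall order = 2 + 2 = 4.
Step 2: rate has units mol/L·day⁻¹; [A]^2[B]^2 has units (mol/L)^4.
Step 3: k = rate/([A]^2[B]^2), so units of k = (mol/L)^(1-4)·day⁻¹ = (mol/L)⁻³·day⁻¹.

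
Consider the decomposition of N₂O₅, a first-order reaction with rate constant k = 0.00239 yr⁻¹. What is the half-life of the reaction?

290 yr

Step 1: For a first-order reaction, t₁/₂ = ln(2)/k
Step 2: t₁/₂ = ln(2)/0.00239
Step 3: t₁/₂ = 0.6931/0.00239 = 290 yr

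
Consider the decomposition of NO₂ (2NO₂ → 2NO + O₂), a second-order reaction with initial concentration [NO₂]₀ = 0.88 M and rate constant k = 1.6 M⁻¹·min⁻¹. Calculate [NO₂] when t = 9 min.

0.06437 M

Step 1: For a second-order reaction: 1/[NO₂] = 1/[NO₂]₀ + kt
Step 2: 1/[NO₂] = 1/0.88 + 1.6 × 9
Step 3: 1/[NO₂] = 1.136 + 14.4 = 15.54
Step 4: [NO₂] = 1/15.54 = 0.06437 M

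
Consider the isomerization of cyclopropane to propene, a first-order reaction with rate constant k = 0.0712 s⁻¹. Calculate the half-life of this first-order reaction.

9.735 s

Step 1: For a first-order reaction, t₁/₂ = ln(2)/k
Step 2: t₁/₂ = ln(2)/0.0712
Step 3: t₁/₂ = 0.6931/0.0712 = 9.735 s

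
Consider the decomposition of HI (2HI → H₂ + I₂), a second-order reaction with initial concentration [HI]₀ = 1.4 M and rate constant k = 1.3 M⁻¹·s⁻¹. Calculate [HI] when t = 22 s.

0.03411 M

Step 1: For a second-order reaction: 1/[HI] = 1/[HI]₀ + kt
Step 2: 1/[HI] = 1/1.4 + 1.3 × 22
Step 3: 1/[HI] = 0.7143 + 28.6 = 29.31
Step 4: [HI] = 1/29.31 = 0.03411 M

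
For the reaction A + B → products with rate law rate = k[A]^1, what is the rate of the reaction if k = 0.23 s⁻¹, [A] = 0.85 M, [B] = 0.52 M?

0.1955 M/s

Step 1: The rate law is rate = k[A]^1
Step 2: Note that the rate does not depend on [B] (zero order in B).
Step 3: rate = 0.23 × (0.85)^1 = 0.1955 M/s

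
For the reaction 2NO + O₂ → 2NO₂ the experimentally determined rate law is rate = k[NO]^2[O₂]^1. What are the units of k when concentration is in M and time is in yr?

M⁻²·yr⁻¹

Step 1: Overall order = 2 + 1 = 3.
Step 2: rate has units M·yr⁻¹; [NO]^2[O₂]^1 has units M^3.
Step 3: k = rate/([NO]^2[O₂]^1), so units of k = M^(1-3)·yr⁻¹ = M⁻²·yr⁻¹.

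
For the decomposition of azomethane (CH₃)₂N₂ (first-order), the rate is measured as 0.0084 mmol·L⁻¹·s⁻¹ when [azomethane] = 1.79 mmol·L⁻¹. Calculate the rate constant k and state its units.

0.004693 s⁻¹

Step 1: rate = k[azomethane]^1, so k = rate / [azomethane]^1.
Step 2: k = 0.0084 / (1.79)^1 = 0.0084 / 1.79.
Step 3: k = 0.004693 s⁻¹.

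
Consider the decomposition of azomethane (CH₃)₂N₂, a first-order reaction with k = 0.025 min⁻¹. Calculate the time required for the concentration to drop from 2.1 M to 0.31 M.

76.52 min

Step 1: For first-order: t = ln([azomethane]₀/[azomethane])/k
Step 2: t = ln(2.1/0.31)/0.025
Step 3: t = ln(6.774)/0.025
Step 4: t = 1.913/0.025 = 76.52 min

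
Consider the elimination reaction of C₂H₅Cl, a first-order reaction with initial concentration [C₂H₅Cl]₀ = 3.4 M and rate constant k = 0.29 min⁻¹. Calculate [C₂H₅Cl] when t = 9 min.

0.25 M

Step 1: For a first-order reaction: [C₂H₅Cl] = [C₂H₅Cl]₀ × e^(-kt)
Step 2: [C₂H₅Cl] = 3.4 × e^(-0.29 × 9)
Step 3: [C₂H₅Cl] = 3.4 × e^(-2.61)
Step 4: [C₂H₅Cl] = 3.4 × 0.0735345 = 0.25 M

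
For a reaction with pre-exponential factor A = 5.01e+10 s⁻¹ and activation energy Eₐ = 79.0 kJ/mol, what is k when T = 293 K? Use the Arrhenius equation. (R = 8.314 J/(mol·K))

4.13e-04 s⁻¹

Step 1: Use the Arrhenius equation: k = A × exp(-Eₐ/RT)
Step 2: Convert Eₐ to J/mol: 79.0 kJ/mol = 79000 J/mol
Step 3: Calculate the exponent: -Eₐ/(RT) = -79000/(8.314 × 293) = -32.43019
Step 4: k = 5.01e+10 × exp(-32.43019)
Step 5: k = 5.01e+10 × 8.23659e-15 = 4.1265e-04 s⁻¹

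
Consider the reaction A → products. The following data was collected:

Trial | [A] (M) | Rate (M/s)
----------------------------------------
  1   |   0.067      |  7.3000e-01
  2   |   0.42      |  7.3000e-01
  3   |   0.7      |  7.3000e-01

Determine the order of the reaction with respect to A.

zeroth order (0)

Step 1: Compare trials - when concentration changes, rate stays constant.
Step 2: rate₂/rate₁ = 7.3000e-01/7.3000e-01 = 1
Step 3: [A]₂/[A]₁ = 0.42/0.067 = 6.269
Step 4: Since rate ratio ≈ (conc ratio)^0, the reaction is zeroth order.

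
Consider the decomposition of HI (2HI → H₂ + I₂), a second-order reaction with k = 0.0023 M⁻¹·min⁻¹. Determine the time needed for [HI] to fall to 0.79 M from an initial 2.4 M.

369.2 min

Step 1: For second-order: t = (1/[HI] - 1/[HI]₀)/k
Step 2: t = (1/0.79 - 1/2.4)/0.0023
Step 3: t = (1.266 - 0.4167)/0.0023
Step 4: t = 0.8492/0.0023 = 369.2 min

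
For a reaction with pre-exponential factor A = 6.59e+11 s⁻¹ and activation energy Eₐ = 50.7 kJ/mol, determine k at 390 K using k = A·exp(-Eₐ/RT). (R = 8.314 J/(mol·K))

1.07e+05 s⁻¹

Step 1: Use the Arrhenius equation: k = A × exp(-Eₐ/RT)
Step 2: Convert Eₐ to J/mol: 50.7 kJ/mol = 50700 J/mol
Step 3: Calculate the exponent: -Eₐ/(RT) = -50700/(8.314 × 390) = -15.63628
Step 4: k = 6.59e+11 × exp(-15.63628)
Step 5: k = 6.59e+11 × 1.61901e-07 = 1.0669e+05 s⁻¹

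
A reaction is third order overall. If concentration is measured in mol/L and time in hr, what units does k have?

(mol/L)⁻²·hr⁻¹

Step 1: For overall order n, rate = k × (concentration)^n.
Step 2: Rate has units mol/L·hr⁻¹; concentration term has units (mol/L)^3.
Step 3: k = rate / (concentration)^n, so units of k = (mol/L)^(1-3)·hr⁻¹ = (mol/L)⁻²·hr⁻¹.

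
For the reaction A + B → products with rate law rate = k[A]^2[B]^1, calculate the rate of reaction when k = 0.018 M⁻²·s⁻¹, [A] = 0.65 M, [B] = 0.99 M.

0.007529 M/s

Step 1: The rate law is rate = k[A]^2[B]^1
Step 2: Substitute: rate = 0.018 × (0.65)^2 × (0.99)^1
Step 3: rate = 0.018 × 0.4225 × 0.99 = 0.00752895 M/s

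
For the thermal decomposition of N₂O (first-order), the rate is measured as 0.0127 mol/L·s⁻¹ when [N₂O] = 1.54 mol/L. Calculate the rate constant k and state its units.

0.008247 s⁻¹

Step 1: rate = k[N₂O]^1, so k = rate / [N₂O]^1.
Step 2: k = 0.0127 / (1.54)^1 = 0.0127 / 1.54.
Step 3: k = 0.008247 s⁻¹.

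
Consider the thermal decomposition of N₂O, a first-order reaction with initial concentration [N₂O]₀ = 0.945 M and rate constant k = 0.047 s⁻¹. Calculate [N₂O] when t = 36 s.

0.174 M

Step 1: For a first-order reaction: [N₂O] = [N₂O]₀ × e^(-kt)
Step 2: [N₂O] = 0.945 × e^(-0.047 × 36)
Step 3: [N₂O] = 0.945 × e^(-1.692)
Step 4: [N₂O] = 0.945 × 0.184151 = 0.174 M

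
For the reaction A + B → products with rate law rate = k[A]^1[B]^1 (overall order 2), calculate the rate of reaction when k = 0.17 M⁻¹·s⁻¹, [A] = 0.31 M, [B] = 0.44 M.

0.02319 M/s

Step 1: The rate law is rate = k[A]^1[B]^1, overall order = 1+1 = 2
Step 2: Substitute values: rate = 0.17 × (0.31)^1 × (0.44)^1
Step 3: rate = 0.17 × 0.31 × 0.44 = 0.023188 M/s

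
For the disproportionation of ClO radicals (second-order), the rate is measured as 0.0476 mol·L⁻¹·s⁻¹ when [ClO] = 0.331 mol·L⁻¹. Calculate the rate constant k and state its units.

0.4345 (mol·L⁻¹)⁻¹·s⁻¹

Step 1: rate = k[ClO]^2, so k = rate / [ClO]^2.
Step 2: k = 0.0476 / (0.331)^2 = 0.0476 / 0.1096.
Step 3: k = 0.4345 (mol·L⁻¹)⁻¹·s⁻¹.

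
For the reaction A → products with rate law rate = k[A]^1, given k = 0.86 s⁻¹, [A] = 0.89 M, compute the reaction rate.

0.7654 M/s

Step 1: Identify the rate law: rate = k[A]^1
Step 2: Substitute values: rate = 0.86 × (0.89)^1
Step 3: Calculate: rate = 0.86 × 0.89 = 0.7654 M/s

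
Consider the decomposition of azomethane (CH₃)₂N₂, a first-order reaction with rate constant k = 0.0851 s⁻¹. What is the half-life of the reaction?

8.145 s

Step 1: For a first-order reaction, t₁/₂ = ln(2)/k
Step 2: t₁/₂ = ln(2)/0.0851
Step 3: t₁/₂ = 0.6931/0.0851 = 8.145 s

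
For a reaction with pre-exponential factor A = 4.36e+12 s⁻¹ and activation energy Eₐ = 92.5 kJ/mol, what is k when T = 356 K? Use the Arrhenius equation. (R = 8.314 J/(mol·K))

1.17e-01 s⁻¹

Step 1: Use the Arrhenius equation: k = A × exp(-Eₐ/RT)
Step 2: Convert Eₐ to J/mol: 92.5 kJ/mol = 92500 J/mol
Step 3: Calculate the exponent: -Eₐ/(RT) = -92500/(8.314 × 356) = -31.25228
Step 4: k = 4.36e+12 × exp(-31.25228)
Step 5: k = 4.36e+12 × 2.67490e-14 = 1.1663e-01 s⁻¹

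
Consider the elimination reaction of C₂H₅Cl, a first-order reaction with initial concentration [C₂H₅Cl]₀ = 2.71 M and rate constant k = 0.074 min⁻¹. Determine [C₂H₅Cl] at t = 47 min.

0.08366 M

Step 1: For a first-order reaction: [C₂H₅Cl] = [C₂H₅Cl]₀ × e^(-kt)
Step 2: [C₂H₅Cl] = 2.71 × e^(-0.074 × 47)
Step 3: [C₂H₅Cl] = 2.71 × e^(-3.478)
Step 4: [C₂H₅Cl] = 2.71 × 0.0308691 = 0.08366 M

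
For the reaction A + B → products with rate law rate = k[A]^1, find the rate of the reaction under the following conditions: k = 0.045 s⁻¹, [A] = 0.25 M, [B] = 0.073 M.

0.01125 M/s

Step 1: The rate law is rate = k[A]^1
Step 2: Note that the rate does not depend on [B] (zero order in B).
Step 3: rate = 0.045 × (0.25)^1 = 0.01125 M/s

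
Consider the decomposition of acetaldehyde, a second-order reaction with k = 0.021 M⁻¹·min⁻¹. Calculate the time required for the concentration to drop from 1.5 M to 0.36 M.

100.5 min

Step 1: For second-order: t = (1/[CH₃CHO] - 1/[CH₃CHO]₀)/k
Step 2: t = (1/0.36 - 1/1.5)/0.021
Step 3: t = (2.778 - 0.6667)/0.021
Step 4: t = 2.111/0.021 = 100.5 min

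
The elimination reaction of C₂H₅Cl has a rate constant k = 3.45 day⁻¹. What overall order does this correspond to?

first order (1)

Step 1: The units of k for an nth-order reaction are (concentration)^(1-n)·(time)⁻¹.
Step 2: Here k has units day⁻¹, so the concentration exponent is 0.
Step 3: 1 - n = 0 ⇒ n = 1. The reaction is first order.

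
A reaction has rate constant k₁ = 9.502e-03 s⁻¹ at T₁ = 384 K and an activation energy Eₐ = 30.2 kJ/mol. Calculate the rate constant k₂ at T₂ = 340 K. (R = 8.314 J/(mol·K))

2.794e-03 s⁻¹

Step 1: Use the two-temperature Arrhenius form: ln(k₂/k₁) = -Eₐ/R × (1/T₂ - 1/T₁)
Step 2: Convert Eₐ to J/mol: 30.2 kJ/mol = 30200 J/mol
Step 3: 1/T₂ - 1/T₁ = 1/340 - 1/384 = 3.370098e-04 K⁻¹
Step 4: ln(k₂/k₁) = -30200/8.314 × 3.370098e-04 = -1.22416
Step 5: k₂ = k₁ × exp(-1.22416) = 9.502e-03 × 2.94005e-01 = 2.794e-03 s⁻¹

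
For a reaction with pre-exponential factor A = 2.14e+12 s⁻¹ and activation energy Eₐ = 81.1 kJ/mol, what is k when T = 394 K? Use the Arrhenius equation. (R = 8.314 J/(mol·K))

3.79e+01 s⁻¹

Step 1: Use the Arrhenius equation: k = A × exp(-Eₐ/RT)
Step 2: Convert Eₐ to J/mol: 81.1 kJ/mol = 81100 J/mol
Step 3: Calculate the exponent: -Eₐ/(RT) = -81100/(8.314 × 394) = -24.75795
Step 4: k = 2.14e+12 × exp(-24.75795)
Step 5: k = 2.14e+12 × 1.76913e-11 = 3.7859e+01 s⁻¹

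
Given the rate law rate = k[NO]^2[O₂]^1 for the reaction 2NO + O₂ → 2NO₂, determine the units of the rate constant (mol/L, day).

(mol/L)⁻²·day⁻¹

Step 1: Overall order = 2 + 1 = 3.
Step 2: rate has units mol/L·day⁻¹; [NO]^2[O₂]^1 has units (mol/L)^3.
Step 3: k = rate/([NO]^2[O₂]^1), so units of k = (mol/L)^(1-3)·day⁻¹ = (mol/L)⁻²·day⁻¹.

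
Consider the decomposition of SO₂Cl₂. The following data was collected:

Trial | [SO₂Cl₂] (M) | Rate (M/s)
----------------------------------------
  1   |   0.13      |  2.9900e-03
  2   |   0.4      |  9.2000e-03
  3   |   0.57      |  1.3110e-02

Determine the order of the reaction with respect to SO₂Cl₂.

first order (1)

Step 1: Compare trials to find order n where rate₂/rate₁ = ([SO₂Cl₂]₂/[SO₂Cl₂]₁)^n
Step 2: rate₂/rate₁ = 9.2000e-03/2.9900e-03 = 3.077
Step 3: [SO₂Cl₂]₂/[SO₂Cl₂]₁ = 0.4/0.13 = 3.077
Step 4: n = ln(3.077)/ln(3.077) = 1.00 ≈ 1
Step 5: The reaction is first order in SO₂Cl₂.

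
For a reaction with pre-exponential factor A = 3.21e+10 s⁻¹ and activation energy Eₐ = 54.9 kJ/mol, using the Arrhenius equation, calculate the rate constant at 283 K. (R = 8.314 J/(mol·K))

2.36e+00 s⁻¹

Step 1: Use the Arrhenius equation: k = A × exp(-Eₐ/RT)
Step 2: Convert Eₐ to J/mol: 54.9 kJ/mol = 54900 J/mol
Step 3: Calculate the exponent: -Eₐ/(RT) = -54900/(8.314 × 283) = -23.33329
Step 4: k = 3.21e+10 × exp(-23.33329)
Step 5: k = 3.21e+10 × 7.35328e-11 = 2.3604e+00 s⁻¹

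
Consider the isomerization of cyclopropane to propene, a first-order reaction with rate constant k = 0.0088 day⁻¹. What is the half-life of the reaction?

78.77 day

Step 1: For a first-order reaction, t₁/₂ = ln(2)/k
Step 2: t₁/₂ = ln(2)/0.0088
Step 3: t₁/₂ = 0.6931/0.0088 = 78.77 day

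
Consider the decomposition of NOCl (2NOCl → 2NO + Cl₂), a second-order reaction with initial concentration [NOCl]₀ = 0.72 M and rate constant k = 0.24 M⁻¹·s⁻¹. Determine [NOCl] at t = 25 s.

0.1353 M

Step 1: For a second-order reaction: 1/[NOCl] = 1/[NOCl]₀ + kt
Step 2: 1/[NOCl] = 1/0.72 + 0.24 × 25
Step 3: 1/[NOCl] = 1.389 + 6 = 7.389
Step 4: [NOCl] = 1/7.389 = 0.1353 M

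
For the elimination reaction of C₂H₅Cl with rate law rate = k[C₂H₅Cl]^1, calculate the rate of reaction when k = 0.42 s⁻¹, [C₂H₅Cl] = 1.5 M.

0.63 M/s

Step 1: Identify the rate law: rate = k[C₂H₅Cl]^1
Step 2: Substitute values: rate = 0.42 × (1.5)^1
Step 3: Calculate: rate = 0.42 × 1.5 = 0.63 M/s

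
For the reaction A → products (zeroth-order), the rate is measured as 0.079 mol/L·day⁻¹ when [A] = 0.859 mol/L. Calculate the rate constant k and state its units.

0.079 mol/L·day⁻¹

Step 1: For a zeroth-order reaction, rate = k (independent of concentration).
Step 2: k = rate = 0.079 mol/L·day⁻¹.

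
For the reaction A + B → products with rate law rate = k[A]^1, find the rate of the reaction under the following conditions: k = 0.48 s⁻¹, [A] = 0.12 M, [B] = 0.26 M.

0.0576 M/s

Step 1: The rate law is rate = k[A]^1
Step 2: Note that the rate does not depend on [B] (zero order in B).
Step 3: rate = 0.48 × (0.12)^1 = 0.0576 M/s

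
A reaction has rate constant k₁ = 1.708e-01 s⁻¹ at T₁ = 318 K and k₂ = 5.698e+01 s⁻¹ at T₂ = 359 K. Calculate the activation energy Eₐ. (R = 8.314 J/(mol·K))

134.5 kJ/mol

Step 1: Use the two-temperature Arrhenius form: ln(k₂/k₁) = -Eₐ/R × (1/T₂ - 1/T₁)
Step 2: ln(k₂/k₁) = ln(5.698e+01/1.708e-01) = ln(333.607) = 5.80996
Step 3: 1/T₂ - 1/T₁ = 1/359 - 1/318 = -3.591388e-04 K⁻¹
Step 4: Eₐ = -R × ln(k₂/k₁) / (1/T₂ - 1/T₁) = -8.314 × 5.80996 / -3.591388e-04
Step 5: Eₐ = 1.3450e+05 J/mol = 134.5 kJ/mol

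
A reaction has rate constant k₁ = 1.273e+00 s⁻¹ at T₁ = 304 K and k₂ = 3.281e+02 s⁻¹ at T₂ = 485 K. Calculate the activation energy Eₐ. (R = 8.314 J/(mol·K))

37.6 kJ/mol

Step 1: Use the two-temperature Arrhenius form: ln(k₂/k₁) = -Eₐ/R × (1/T₂ - 1/T₁)
Step 2: ln(k₂/k₁) = ln(3.281e+02/1.273e+00) = ln(257.738) = 5.55194
Step 3: 1/T₂ - 1/T₁ = 1/485 - 1/304 = -1.227618e-03 K⁻¹
Step 4: Eₐ = -R × ln(k₂/k₁) / (1/T₂ - 1/T₁) = -8.314 × 5.55194 / -1.227618e-03
Step 5: Eₐ = 3.7600e+04 J/mol = 37.6 kJ/mol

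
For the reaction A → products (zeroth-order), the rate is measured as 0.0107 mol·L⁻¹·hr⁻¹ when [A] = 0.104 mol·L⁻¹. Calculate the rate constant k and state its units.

0.0107 mol·L⁻¹·hr⁻¹

Step 1: For a zeroth-order reaction, rate = k (independent of concentration).
Step 2: k = rate = 0.0107 mol·L⁻¹·hr⁻¹.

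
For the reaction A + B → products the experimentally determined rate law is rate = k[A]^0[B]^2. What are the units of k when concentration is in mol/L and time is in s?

(mol/L)⁻¹·s⁻¹

Step 1: Overall order = 0 + 2 = 2.
Step 2: rate has units mol/L·s⁻¹; [A]^0[B]^2 has units (mol/L)^2.
Step 3: k = rate/([A]^0[B]^2), so units of k = (mol/L)^(1-2)·s⁻¹ = (mol/L)⁻¹·s⁻¹.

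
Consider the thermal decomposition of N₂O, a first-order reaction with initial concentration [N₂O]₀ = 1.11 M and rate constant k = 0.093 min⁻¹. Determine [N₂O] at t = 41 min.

0.02451 M

Step 1: For a first-order reaction: [N₂O] = [N₂O]₀ × e^(-kt)
Step 2: [N₂O] = 1.11 × e^(-0.093 × 41)
Step 3: [N₂O] = 1.11 × e^(-3.813)
Step 4: [N₂O] = 1.11 × 0.0220818 = 0.02451 M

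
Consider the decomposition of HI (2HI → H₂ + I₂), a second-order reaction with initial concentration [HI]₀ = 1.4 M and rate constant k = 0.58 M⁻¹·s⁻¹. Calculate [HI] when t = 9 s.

0.1685 M

Step 1: For a second-order reaction: 1/[HI] = 1/[HI]₀ + kt
Step 2: 1/[HI] = 1/1.4 + 0.58 × 9
Step 3: 1/[HI] = 0.7143 + 5.22 = 5.934
Step 4: [HI] = 1/5.934 = 0.1685 M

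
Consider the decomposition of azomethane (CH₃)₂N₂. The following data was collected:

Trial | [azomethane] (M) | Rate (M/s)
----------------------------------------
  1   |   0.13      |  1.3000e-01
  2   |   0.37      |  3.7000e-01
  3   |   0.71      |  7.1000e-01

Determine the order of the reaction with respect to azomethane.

first order (1)

Step 1: Compare trials to find order n where rate₂/rate₁ = ([azomethane]₂/[azomethane]₁)^n
Step 2: rate₂/rate₁ = 3.7000e-01/1.3000e-01 = 2.846
Step 3: [azomethane]₂/[azomethane]₁ = 0.37/0.13 = 2.846
Step 4: n = ln(2.846)/ln(2.846) = 1.00 ≈ 1
Step 5: The reaction is first order in azomethane.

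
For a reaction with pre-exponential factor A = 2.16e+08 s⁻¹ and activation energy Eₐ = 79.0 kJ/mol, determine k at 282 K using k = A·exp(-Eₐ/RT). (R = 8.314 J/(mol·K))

5.02e-07 s⁻¹

Step 1: Use the Arrhenius equation: k = A × exp(-Eₐ/RT)
Step 2: Convert Eₐ to J/mol: 79.0 kJ/mol = 79000 J/mol
Step 3: Calculate the exponent: -Eₐ/(RT) = -79000/(8.314 × 282) = -33.69519
Step 4: k = 2.16e+08 × exp(-33.69519)
Step 5: k = 2.16e+08 × 2.32469e-15 = 5.0213e-07 s⁻¹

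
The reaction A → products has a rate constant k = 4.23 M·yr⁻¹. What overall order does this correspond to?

zeroth order (0)

Step 1: The units of k for an nth-order reaction are (concentration)^(1-n)·(time)⁻¹.
Step 2: Here k has units M·yr⁻¹, so the concentration exponent is 1.
Step 3: 1 - n = 1 ⇒ n = 0. The reaction is zeroth order.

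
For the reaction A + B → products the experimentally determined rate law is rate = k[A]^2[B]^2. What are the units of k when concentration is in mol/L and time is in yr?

(mol/L)⁻³·yr⁻¹

Step 1: Overall order = 2 + 2 = 4.
Step 2: rate has units mol/L·yr⁻¹; [A]^2[B]^2 has units (mol/L)^4.
Step 3: k = rate/([A]^2[B]^2), so units of k = (mol/L)^(1-4)·yr⁻¹ = (mol/L)⁻³·yr⁻¹.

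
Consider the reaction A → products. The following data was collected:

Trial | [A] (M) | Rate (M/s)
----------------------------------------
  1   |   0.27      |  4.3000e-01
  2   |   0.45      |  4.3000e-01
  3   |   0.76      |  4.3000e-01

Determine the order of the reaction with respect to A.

zeroth order (0)

Step 1: Compare trials - when concentration changes, rate stays constant.
Step 2: rate₂/rate₁ = 4.3000e-01/4.3000e-01 = 1
Step 3: [A]₂/[A]₁ = 0.45/0.27 = 1.667
Step 4: Since rate ratio ≈ (conc ratio)^0, the reaction is zeroth order.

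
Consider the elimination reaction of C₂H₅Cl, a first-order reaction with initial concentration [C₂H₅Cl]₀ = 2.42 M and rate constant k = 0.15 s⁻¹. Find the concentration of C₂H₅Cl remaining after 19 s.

0.14 M

Step 1: For a first-order reaction: [C₂H₅Cl] = [C₂H₅Cl]₀ × e^(-kt)
Step 2: [C₂H₅Cl] = 2.42 × e^(-0.15 × 19)
Step 3: [C₂H₅Cl] = 2.42 × e^(-2.85)
Step 4: [C₂H₅Cl] = 2.42 × 0.0578443 = 0.14 M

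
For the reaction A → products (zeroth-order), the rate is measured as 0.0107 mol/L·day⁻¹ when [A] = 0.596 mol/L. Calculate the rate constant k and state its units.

0.0107 mol/L·day⁻¹

Step 1: For a zeroth-order reaction, rate = k (independent of concentration).
Step 2: k = rate = 0.0107 mol/L·day⁻¹.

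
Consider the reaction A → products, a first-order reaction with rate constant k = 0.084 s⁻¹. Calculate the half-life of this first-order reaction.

8.252 s

Step 1: For a first-order reaction, t₁/₂ = ln(2)/k
Step 2: t₁/₂ = ln(2)/0.084
Step 3: t₁/₂ = 0.6931/0.084 = 8.252 s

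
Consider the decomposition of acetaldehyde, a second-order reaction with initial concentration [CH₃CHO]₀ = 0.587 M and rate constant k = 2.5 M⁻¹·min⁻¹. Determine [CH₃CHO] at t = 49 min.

0.008051 M

Step 1: For a second-order reaction: 1/[CH₃CHO] = 1/[CH₃CHO]₀ + kt
Step 2: 1/[CH₃CHO] = 1/0.587 + 2.5 × 49
Step 3: 1/[CH₃CHO] = 1.704 + 122.5 = 124.2
Step 4: [CH₃CHO] = 1/124.2 = 0.008051 M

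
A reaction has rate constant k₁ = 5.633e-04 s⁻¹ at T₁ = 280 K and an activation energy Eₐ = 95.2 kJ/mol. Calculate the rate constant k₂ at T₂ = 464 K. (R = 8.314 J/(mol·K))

6.218e+03 s⁻¹

Step 1: Use the two-temperature Arrhenius form: ln(k₂/k₁) = -Eₐ/R × (1/T₂ - 1/T₁)
Step 2: Convert Eₐ to J/mol: 95.2 kJ/mol = 95200 J/mol
Step 3: 1/T₂ - 1/T₁ = 1/464 - 1/280 = -1.416256e-03 K⁻¹
Step 4: ln(k₂/k₁) = -95200/8.314 × -1.416256e-03 = 16.21693
Step 5: k₂ = k₁ × exp(16.21693) = 5.633e-04 × 1.10388e+07 = 6.218e+03 s⁻¹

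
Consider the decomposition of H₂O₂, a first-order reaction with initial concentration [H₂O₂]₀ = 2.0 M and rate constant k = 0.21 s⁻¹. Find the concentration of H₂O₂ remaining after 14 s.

0.1057 M

Step 1: For a first-order reaction: [H₂O₂] = [H₂O₂]₀ × e^(-kt)
Step 2: [H₂O₂] = 2.0 × e^(-0.21 × 14)
Step 3: [H₂O₂] = 2.0 × e^(-2.94)
Step 4: [H₂O₂] = 2.0 × 0.0528657 = 0.1057 M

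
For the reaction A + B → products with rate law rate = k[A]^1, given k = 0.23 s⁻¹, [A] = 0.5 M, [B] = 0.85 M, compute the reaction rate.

0.115 M/s

Step 1: The rate law is rate = k[A]^1
Step 2: Note that the rate does not depend on [B] (zero order in B).
Step 3: rate = 0.23 × (0.5)^1 = 0.115 M/s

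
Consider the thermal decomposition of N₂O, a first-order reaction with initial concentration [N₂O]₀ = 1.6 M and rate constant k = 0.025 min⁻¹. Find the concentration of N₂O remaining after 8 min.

1.31 M

Step 1: For a first-order reaction: [N₂O] = [N₂O]₀ × e^(-kt)
Step 2: [N₂O] = 1.6 × e^(-0.025 × 8)
Step 3: [N₂O] = 1.6 × e^(-0.2)
Step 4: [N₂O] = 1.6 × 0.818731 = 1.31 M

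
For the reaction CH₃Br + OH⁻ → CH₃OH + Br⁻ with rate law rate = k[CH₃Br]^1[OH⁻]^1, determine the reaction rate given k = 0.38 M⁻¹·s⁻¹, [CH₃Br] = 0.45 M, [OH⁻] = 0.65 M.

0.1112 M/s

Step 1: The rate law is rate = k[CH₃Br]^1[OH⁻]^1
Step 2: Substitute: rate = 0.38 × (0.45)^1 × (0.65)^1
Step 3: rate = 0.38 × 0.45 × 0.65 = 0.11115 M/s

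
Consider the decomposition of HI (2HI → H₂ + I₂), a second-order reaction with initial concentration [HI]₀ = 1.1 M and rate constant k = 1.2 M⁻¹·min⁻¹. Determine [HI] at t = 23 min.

0.03508 M

Step 1: For a second-order reaction: 1/[HI] = 1/[HI]₀ + kt
Step 2: 1/[HI] = 1/1.1 + 1.2 × 23
Step 3: 1/[HI] = 0.9091 + 27.6 = 28.51
Step 4: [HI] = 1/28.51 = 0.03508 M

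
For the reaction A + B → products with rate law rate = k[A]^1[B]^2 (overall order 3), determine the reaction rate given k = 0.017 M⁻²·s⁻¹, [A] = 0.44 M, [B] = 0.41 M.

0.001257 M/s

Step 1: The rate law is rate = k[A]^1[B]^2, overall order = 1+2 = 3
Step 2: Substitute values: rate = 0.017 × (0.44)^1 × (0.41)^2
Step 3: rate = 0.017 × 0.44 × 0.1681 = 0.00125739 M/s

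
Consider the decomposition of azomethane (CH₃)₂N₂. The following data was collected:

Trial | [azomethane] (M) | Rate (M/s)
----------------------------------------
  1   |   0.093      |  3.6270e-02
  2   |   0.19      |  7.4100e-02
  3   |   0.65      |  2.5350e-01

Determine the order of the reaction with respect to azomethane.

first order (1)

Step 1: Compare trials to find order n where rate₂/rate₁ = ([azomethane]₂/[azomethane]₁)^n
Step 2: rate₂/rate₁ = 7.4100e-02/3.6270e-02 = 2.043
Step 3: [azomethane]₂/[azomethane]₁ = 0.19/0.093 = 2.043
Step 4: n = ln(2.043)/ln(2.043) = 1.00 ≈ 1
Step 5: The reaction is first order in azomethane.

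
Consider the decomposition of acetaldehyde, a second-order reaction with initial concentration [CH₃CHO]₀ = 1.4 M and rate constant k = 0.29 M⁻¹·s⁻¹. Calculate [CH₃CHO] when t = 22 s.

0.141 M

Step 1: For a second-order reaction: 1/[CH₃CHO] = 1/[CH₃CHO]₀ + kt
Step 2: 1/[CH₃CHO] = 1/1.4 + 0.29 × 22
Step 3: 1/[CH₃CHO] = 0.7143 + 6.38 = 7.094
Step 4: [CH₃CHO] = 1/7.094 = 0.141 M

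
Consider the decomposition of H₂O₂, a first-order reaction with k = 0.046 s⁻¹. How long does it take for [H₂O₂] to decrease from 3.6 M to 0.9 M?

30.14 s

Step 1: For first-order: t = ln([H₂O₂]₀/[H₂O₂])/k
Step 2: t = ln(3.6/0.9)/0.046
Step 3: t = ln(4)/0.046
Step 4: t = 1.386/0.046 = 30.14 s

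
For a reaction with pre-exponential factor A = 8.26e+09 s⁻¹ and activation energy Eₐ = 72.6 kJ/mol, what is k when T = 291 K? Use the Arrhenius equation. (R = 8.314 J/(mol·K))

7.67e-04 s⁻¹

Step 1: Use the Arrhenius equation: k = A × exp(-Eₐ/RT)
Step 2: Convert Eₐ to J/mol: 72.6 kJ/mol = 72600 J/mol
Step 3: Calculate the exponent: -Eₐ/(RT) = -72600/(8.314 × 291) = -30.00776
Step 4: k = 8.26e+09 × exp(-30.00776)
Step 5: k = 8.26e+09 × 9.28529e-14 = 7.6696e-04 s⁻¹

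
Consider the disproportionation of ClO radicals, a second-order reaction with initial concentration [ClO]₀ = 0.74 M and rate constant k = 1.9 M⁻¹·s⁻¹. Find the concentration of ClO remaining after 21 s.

0.02424 M

Step 1: For a second-order reaction: 1/[ClO] = 1/[ClO]₀ + kt
Step 2: 1/[ClO] = 1/0.74 + 1.9 × 21
Step 3: 1/[ClO] = 1.351 + 39.9 = 41.25
Step 4: [ClO] = 1/41.25 = 0.02424 M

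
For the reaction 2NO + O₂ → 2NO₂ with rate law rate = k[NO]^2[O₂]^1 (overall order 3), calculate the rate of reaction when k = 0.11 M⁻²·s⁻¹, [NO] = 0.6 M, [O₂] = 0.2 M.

0.00792 M/s

Step 1: The rate law is rate = k[NO]^2[O₂]^1, overall order = 2+1 = 3
Step 2: Substitute values: rate = 0.11 × (0.6)^2 × (0.2)^1
Step 3: rate = 0.11 × 0.36 × 0.2 = 0.00792 M/s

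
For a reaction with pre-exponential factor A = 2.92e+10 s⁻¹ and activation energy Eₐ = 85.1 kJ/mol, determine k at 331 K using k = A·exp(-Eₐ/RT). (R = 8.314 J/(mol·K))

1.08e-03 s⁻¹

Step 1: Use the Arrhenius equation: k = A × exp(-Eₐ/RT)
Step 2: Convert Eₐ to J/mol: 85.1 kJ/mol = 85100 J/mol
Step 3: Calculate the exponent: -Eₐ/(RT) = -85100/(8.314 × 331) = -30.92371
Step 4: k = 2.92e+10 × exp(-30.92371)
Step 5: k = 2.92e+10 × 3.71538e-14 = 1.0849e-03 s⁻¹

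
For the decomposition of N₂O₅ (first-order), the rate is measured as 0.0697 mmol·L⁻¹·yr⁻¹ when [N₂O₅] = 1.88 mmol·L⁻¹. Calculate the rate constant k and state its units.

0.03707 yr⁻¹

Step 1: rate = k[N₂O₅]^1, so k = rate / [N₂O₅]^1.
Step 2: k = 0.0697 / (1.88)^1 = 0.0697 / 1.88.
Step 3: k = 0.03707 yr⁻¹.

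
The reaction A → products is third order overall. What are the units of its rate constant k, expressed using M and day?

M⁻²·day⁻¹

Step 1: For overall order n, rate = k × (concentration)^n.
Step 2: Rate has units M·day⁻¹; concentration term has units M^3.
Step 3: k = rate / (concentration)^n, so units of k = M^(1-3)·day⁻¹ = M⁻²·day⁻¹.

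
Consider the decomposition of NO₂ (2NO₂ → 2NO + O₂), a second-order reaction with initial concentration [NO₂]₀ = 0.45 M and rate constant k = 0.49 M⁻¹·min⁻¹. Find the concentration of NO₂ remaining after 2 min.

0.3123 M

Step 1: For a second-order reaction: 1/[NO₂] = 1/[NO₂]₀ + kt
Step 2: 1/[NO₂] = 1/0.45 + 0.49 × 2
Step 3: 1/[NO₂] = 2.222 + 0.98 = 3.202
Step 4: [NO₂] = 1/3.202 = 0.3123 M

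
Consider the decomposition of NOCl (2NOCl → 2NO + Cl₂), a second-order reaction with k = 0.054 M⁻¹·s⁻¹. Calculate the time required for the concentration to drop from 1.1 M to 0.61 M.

13.52 s

Step 1: For second-order: t = (1/[NOCl] - 1/[NOCl]₀)/k
Step 2: t = (1/0.61 - 1/1.1)/0.054
Step 3: t = (1.639 - 0.9091)/0.054
Step 4: t = 0.7303/0.054 = 13.52 s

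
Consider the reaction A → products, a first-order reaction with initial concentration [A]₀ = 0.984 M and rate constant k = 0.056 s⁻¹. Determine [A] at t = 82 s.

0.00997 M

Step 1: For a first-order reaction: [A] = [A]₀ × e^(-kt)
Step 2: [A] = 0.984 × e^(-0.056 × 82)
Step 3: [A] = 0.984 × e^(-4.592)
Step 4: [A] = 0.984 × 0.0101326 = 0.00997 M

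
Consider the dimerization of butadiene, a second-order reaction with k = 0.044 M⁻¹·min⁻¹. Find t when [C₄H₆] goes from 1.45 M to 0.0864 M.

247.4 min

Step 1: For second-order: t = (1/[C₄H₆] - 1/[C₄H₆]₀)/k
Step 2: t = (1/0.0864 - 1/1.45)/0.044
Step 3: t = (11.57 - 0.6897)/0.044
Step 4: t = 10.88/0.044 = 247.4 min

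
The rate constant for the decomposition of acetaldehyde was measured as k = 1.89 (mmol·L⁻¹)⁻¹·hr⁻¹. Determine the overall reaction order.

second order (2)

Step 1: The units of k for an nth-order reaction are (concentration)^(1-n)·(time)⁻¹.
Step 2: Here k has units (mmol·L⁻¹)⁻¹·hr⁻¹, so the concentration exponent is -1.
Step 3: 1 - n = -1 ⇒ n = 2. The reaction is second order.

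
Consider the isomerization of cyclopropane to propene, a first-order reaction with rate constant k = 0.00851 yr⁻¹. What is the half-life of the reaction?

81.45 yr

Step 1: For a first-order reaction, t₁/₂ = ln(2)/k
Step 2: t₁/₂ = ln(2)/0.00851
Step 3: t₁/₂ = 0.6931/0.00851 = 81.45 yr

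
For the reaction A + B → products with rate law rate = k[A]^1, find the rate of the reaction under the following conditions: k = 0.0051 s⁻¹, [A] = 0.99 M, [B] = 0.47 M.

0.005049 M/s

Step 1: The rate law is rate = k[A]^1
Step 2: Note that the rate does not depend on [B] (zero order in B).
Step 3: rate = 0.0051 × (0.99)^1 = 0.005049 M/s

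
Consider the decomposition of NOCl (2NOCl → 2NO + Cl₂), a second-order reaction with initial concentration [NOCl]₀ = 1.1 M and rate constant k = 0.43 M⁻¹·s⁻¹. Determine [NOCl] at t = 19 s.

0.1101 M

Step 1: For a second-order reaction: 1/[NOCl] = 1/[NOCl]₀ + kt
Step 2: 1/[NOCl] = 1/1.1 + 0.43 × 19
Step 3: 1/[NOCl] = 0.9091 + 8.17 = 9.079
Step 4: [NOCl] = 1/9.079 = 0.1101 M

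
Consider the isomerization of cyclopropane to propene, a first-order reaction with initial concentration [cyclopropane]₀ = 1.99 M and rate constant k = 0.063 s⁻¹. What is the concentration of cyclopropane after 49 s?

0.09082 M

Step 1: For a first-order reaction: [cyclopropane] = [cyclopropane]₀ × e^(-kt)
Step 2: [cyclopropane] = 1.99 × e^(-0.063 × 49)
Step 3: [cyclopropane] = 1.99 × e^(-3.087)
Step 4: [cyclopropane] = 1.99 × 0.0456387 = 0.09082 M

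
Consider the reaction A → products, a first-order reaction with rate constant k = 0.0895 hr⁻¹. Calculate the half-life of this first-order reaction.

7.745 hr

Step 1: For a first-order reaction, t₁/₂ = ln(2)/k
Step 2: t₁/₂ = ln(2)/0.0895
Step 3: t₁/₂ = 0.6931/0.0895 = 7.745 hr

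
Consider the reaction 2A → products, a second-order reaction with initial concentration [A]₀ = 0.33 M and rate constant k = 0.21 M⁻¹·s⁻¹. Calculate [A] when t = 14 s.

0.1675 M

Step 1: For a second-order reaction: 1/[A] = 1/[A]₀ + kt
Step 2: 1/[A] = 1/0.33 + 0.21 × 14
Step 3: 1/[A] = 3.03 + 2.94 = 5.97
Step 4: [A] = 1/5.97 = 0.1675 M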